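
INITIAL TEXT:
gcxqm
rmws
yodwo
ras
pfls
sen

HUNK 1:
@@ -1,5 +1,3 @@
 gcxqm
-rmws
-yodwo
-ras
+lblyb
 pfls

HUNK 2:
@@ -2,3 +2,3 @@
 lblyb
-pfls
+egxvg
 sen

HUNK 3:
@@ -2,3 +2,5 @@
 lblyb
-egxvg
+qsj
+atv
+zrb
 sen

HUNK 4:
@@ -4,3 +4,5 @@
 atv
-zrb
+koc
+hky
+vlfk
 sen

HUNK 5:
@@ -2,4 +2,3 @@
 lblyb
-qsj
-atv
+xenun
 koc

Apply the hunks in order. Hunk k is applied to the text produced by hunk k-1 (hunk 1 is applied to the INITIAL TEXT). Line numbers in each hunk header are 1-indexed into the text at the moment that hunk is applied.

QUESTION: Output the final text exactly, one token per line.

Answer: gcxqm
lblyb
xenun
koc
hky
vlfk
sen

Derivation:
Hunk 1: at line 1 remove [rmws,yodwo,ras] add [lblyb] -> 4 lines: gcxqm lblyb pfls sen
Hunk 2: at line 2 remove [pfls] add [egxvg] -> 4 lines: gcxqm lblyb egxvg sen
Hunk 3: at line 2 remove [egxvg] add [qsj,atv,zrb] -> 6 lines: gcxqm lblyb qsj atv zrb sen
Hunk 4: at line 4 remove [zrb] add [koc,hky,vlfk] -> 8 lines: gcxqm lblyb qsj atv koc hky vlfk sen
Hunk 5: at line 2 remove [qsj,atv] add [xenun] -> 7 lines: gcxqm lblyb xenun koc hky vlfk sen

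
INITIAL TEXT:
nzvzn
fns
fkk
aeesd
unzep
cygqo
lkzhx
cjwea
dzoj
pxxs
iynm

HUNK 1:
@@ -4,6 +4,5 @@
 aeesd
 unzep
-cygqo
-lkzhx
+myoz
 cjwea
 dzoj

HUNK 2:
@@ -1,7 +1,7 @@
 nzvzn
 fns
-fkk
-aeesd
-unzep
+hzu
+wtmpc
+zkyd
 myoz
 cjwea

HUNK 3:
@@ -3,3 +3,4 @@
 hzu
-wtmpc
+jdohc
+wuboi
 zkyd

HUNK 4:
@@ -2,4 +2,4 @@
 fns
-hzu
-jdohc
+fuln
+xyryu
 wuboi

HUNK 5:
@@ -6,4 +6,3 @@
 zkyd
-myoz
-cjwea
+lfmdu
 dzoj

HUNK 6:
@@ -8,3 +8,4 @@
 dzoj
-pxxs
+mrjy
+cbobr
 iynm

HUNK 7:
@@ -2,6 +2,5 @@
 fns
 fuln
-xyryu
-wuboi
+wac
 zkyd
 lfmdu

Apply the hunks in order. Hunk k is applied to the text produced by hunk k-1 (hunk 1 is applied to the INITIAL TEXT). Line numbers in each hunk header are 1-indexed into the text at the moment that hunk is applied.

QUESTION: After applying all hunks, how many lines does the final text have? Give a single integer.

Hunk 1: at line 4 remove [cygqo,lkzhx] add [myoz] -> 10 lines: nzvzn fns fkk aeesd unzep myoz cjwea dzoj pxxs iynm
Hunk 2: at line 1 remove [fkk,aeesd,unzep] add [hzu,wtmpc,zkyd] -> 10 lines: nzvzn fns hzu wtmpc zkyd myoz cjwea dzoj pxxs iynm
Hunk 3: at line 3 remove [wtmpc] add [jdohc,wuboi] -> 11 lines: nzvzn fns hzu jdohc wuboi zkyd myoz cjwea dzoj pxxs iynm
Hunk 4: at line 2 remove [hzu,jdohc] add [fuln,xyryu] -> 11 lines: nzvzn fns fuln xyryu wuboi zkyd myoz cjwea dzoj pxxs iynm
Hunk 5: at line 6 remove [myoz,cjwea] add [lfmdu] -> 10 lines: nzvzn fns fuln xyryu wuboi zkyd lfmdu dzoj pxxs iynm
Hunk 6: at line 8 remove [pxxs] add [mrjy,cbobr] -> 11 lines: nzvzn fns fuln xyryu wuboi zkyd lfmdu dzoj mrjy cbobr iynm
Hunk 7: at line 2 remove [xyryu,wuboi] add [wac] -> 10 lines: nzvzn fns fuln wac zkyd lfmdu dzoj mrjy cbobr iynm
Final line count: 10

Answer: 10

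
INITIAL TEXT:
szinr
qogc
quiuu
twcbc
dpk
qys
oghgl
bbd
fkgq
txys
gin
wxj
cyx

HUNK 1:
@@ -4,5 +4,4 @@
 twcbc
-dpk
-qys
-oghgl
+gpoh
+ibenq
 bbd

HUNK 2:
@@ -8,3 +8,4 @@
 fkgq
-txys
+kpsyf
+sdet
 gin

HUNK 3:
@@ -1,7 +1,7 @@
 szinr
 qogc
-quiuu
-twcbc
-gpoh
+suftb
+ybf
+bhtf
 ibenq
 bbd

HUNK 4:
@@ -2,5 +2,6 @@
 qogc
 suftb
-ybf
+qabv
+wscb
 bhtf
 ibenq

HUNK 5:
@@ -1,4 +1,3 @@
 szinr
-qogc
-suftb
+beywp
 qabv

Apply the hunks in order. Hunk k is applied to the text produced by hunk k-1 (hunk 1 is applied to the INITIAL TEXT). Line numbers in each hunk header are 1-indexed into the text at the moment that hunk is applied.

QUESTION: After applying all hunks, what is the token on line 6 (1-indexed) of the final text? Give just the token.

Hunk 1: at line 4 remove [dpk,qys,oghgl] add [gpoh,ibenq] -> 12 lines: szinr qogc quiuu twcbc gpoh ibenq bbd fkgq txys gin wxj cyx
Hunk 2: at line 8 remove [txys] add [kpsyf,sdet] -> 13 lines: szinr qogc quiuu twcbc gpoh ibenq bbd fkgq kpsyf sdet gin wxj cyx
Hunk 3: at line 1 remove [quiuu,twcbc,gpoh] add [suftb,ybf,bhtf] -> 13 lines: szinr qogc suftb ybf bhtf ibenq bbd fkgq kpsyf sdet gin wxj cyx
Hunk 4: at line 2 remove [ybf] add [qabv,wscb] -> 14 lines: szinr qogc suftb qabv wscb bhtf ibenq bbd fkgq kpsyf sdet gin wxj cyx
Hunk 5: at line 1 remove [qogc,suftb] add [beywp] -> 13 lines: szinr beywp qabv wscb bhtf ibenq bbd fkgq kpsyf sdet gin wxj cyx
Final line 6: ibenq

Answer: ibenq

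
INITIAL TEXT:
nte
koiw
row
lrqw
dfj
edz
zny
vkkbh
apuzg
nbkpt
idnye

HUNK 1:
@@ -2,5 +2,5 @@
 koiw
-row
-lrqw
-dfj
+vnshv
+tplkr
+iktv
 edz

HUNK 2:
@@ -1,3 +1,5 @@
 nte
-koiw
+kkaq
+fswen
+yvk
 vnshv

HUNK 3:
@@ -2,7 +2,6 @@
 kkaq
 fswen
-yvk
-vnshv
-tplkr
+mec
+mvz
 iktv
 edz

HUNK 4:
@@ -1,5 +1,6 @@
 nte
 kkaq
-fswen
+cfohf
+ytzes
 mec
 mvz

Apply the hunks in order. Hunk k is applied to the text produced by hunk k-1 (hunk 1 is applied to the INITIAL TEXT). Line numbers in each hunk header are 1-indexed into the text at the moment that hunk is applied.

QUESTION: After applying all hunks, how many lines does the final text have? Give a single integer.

Answer: 13

Derivation:
Hunk 1: at line 2 remove [row,lrqw,dfj] add [vnshv,tplkr,iktv] -> 11 lines: nte koiw vnshv tplkr iktv edz zny vkkbh apuzg nbkpt idnye
Hunk 2: at line 1 remove [koiw] add [kkaq,fswen,yvk] -> 13 lines: nte kkaq fswen yvk vnshv tplkr iktv edz zny vkkbh apuzg nbkpt idnye
Hunk 3: at line 2 remove [yvk,vnshv,tplkr] add [mec,mvz] -> 12 lines: nte kkaq fswen mec mvz iktv edz zny vkkbh apuzg nbkpt idnye
Hunk 4: at line 1 remove [fswen] add [cfohf,ytzes] -> 13 lines: nte kkaq cfohf ytzes mec mvz iktv edz zny vkkbh apuzg nbkpt idnye
Final line count: 13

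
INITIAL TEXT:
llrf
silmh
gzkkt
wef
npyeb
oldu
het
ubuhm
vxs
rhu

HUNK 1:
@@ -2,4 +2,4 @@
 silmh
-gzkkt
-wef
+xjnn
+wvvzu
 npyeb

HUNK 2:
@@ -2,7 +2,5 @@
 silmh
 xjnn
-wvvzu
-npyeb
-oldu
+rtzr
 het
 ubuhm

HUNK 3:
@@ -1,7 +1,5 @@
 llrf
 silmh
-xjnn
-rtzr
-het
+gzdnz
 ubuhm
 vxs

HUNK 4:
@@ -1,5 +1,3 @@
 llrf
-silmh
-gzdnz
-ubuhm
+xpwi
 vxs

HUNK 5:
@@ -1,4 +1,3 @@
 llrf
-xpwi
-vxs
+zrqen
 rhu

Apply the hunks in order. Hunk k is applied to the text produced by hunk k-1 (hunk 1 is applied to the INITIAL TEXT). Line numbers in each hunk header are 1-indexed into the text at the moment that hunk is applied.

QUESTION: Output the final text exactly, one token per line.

Answer: llrf
zrqen
rhu

Derivation:
Hunk 1: at line 2 remove [gzkkt,wef] add [xjnn,wvvzu] -> 10 lines: llrf silmh xjnn wvvzu npyeb oldu het ubuhm vxs rhu
Hunk 2: at line 2 remove [wvvzu,npyeb,oldu] add [rtzr] -> 8 lines: llrf silmh xjnn rtzr het ubuhm vxs rhu
Hunk 3: at line 1 remove [xjnn,rtzr,het] add [gzdnz] -> 6 lines: llrf silmh gzdnz ubuhm vxs rhu
Hunk 4: at line 1 remove [silmh,gzdnz,ubuhm] add [xpwi] -> 4 lines: llrf xpwi vxs rhu
Hunk 5: at line 1 remove [xpwi,vxs] add [zrqen] -> 3 lines: llrf zrqen rhu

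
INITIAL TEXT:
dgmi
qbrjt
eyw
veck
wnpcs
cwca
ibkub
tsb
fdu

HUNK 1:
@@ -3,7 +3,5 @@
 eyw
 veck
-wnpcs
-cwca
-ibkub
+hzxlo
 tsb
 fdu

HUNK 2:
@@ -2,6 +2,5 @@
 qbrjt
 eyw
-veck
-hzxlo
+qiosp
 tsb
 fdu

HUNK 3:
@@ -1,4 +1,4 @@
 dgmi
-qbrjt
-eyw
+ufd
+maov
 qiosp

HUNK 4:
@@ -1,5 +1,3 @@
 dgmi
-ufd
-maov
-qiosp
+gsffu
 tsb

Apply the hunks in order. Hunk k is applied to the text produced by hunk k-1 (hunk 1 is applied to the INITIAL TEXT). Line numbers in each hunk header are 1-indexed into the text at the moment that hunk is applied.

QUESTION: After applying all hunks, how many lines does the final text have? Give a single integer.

Hunk 1: at line 3 remove [wnpcs,cwca,ibkub] add [hzxlo] -> 7 lines: dgmi qbrjt eyw veck hzxlo tsb fdu
Hunk 2: at line 2 remove [veck,hzxlo] add [qiosp] -> 6 lines: dgmi qbrjt eyw qiosp tsb fdu
Hunk 3: at line 1 remove [qbrjt,eyw] add [ufd,maov] -> 6 lines: dgmi ufd maov qiosp tsb fdu
Hunk 4: at line 1 remove [ufd,maov,qiosp] add [gsffu] -> 4 lines: dgmi gsffu tsb fdu
Final line count: 4

Answer: 4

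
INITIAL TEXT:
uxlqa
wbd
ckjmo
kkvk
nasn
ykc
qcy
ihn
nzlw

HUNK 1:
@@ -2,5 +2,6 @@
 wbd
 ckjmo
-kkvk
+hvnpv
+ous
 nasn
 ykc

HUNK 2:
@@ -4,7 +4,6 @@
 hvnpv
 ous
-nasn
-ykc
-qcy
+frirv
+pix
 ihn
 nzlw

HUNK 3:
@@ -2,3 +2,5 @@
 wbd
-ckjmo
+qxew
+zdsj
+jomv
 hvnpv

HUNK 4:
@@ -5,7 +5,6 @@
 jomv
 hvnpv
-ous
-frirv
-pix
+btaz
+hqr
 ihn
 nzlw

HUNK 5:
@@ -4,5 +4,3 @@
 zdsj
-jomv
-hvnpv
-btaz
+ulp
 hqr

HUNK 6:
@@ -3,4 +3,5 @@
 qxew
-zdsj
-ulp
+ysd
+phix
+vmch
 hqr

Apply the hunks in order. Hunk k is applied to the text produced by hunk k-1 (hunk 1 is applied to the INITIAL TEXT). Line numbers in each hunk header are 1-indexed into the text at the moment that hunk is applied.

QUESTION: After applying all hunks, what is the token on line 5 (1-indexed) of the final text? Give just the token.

Hunk 1: at line 2 remove [kkvk] add [hvnpv,ous] -> 10 lines: uxlqa wbd ckjmo hvnpv ous nasn ykc qcy ihn nzlw
Hunk 2: at line 4 remove [nasn,ykc,qcy] add [frirv,pix] -> 9 lines: uxlqa wbd ckjmo hvnpv ous frirv pix ihn nzlw
Hunk 3: at line 2 remove [ckjmo] add [qxew,zdsj,jomv] -> 11 lines: uxlqa wbd qxew zdsj jomv hvnpv ous frirv pix ihn nzlw
Hunk 4: at line 5 remove [ous,frirv,pix] add [btaz,hqr] -> 10 lines: uxlqa wbd qxew zdsj jomv hvnpv btaz hqr ihn nzlw
Hunk 5: at line 4 remove [jomv,hvnpv,btaz] add [ulp] -> 8 lines: uxlqa wbd qxew zdsj ulp hqr ihn nzlw
Hunk 6: at line 3 remove [zdsj,ulp] add [ysd,phix,vmch] -> 9 lines: uxlqa wbd qxew ysd phix vmch hqr ihn nzlw
Final line 5: phix

Answer: phix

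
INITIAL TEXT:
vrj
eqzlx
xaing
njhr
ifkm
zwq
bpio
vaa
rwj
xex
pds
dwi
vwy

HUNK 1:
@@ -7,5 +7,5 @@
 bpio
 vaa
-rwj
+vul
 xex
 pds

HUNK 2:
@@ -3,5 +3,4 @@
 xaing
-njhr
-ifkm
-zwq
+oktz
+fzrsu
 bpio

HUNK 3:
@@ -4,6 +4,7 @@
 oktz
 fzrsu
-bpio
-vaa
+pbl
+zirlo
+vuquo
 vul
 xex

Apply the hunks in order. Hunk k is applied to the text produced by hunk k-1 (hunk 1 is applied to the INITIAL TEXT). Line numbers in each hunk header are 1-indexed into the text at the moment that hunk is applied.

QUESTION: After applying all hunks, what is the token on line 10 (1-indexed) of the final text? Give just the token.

Hunk 1: at line 7 remove [rwj] add [vul] -> 13 lines: vrj eqzlx xaing njhr ifkm zwq bpio vaa vul xex pds dwi vwy
Hunk 2: at line 3 remove [njhr,ifkm,zwq] add [oktz,fzrsu] -> 12 lines: vrj eqzlx xaing oktz fzrsu bpio vaa vul xex pds dwi vwy
Hunk 3: at line 4 remove [bpio,vaa] add [pbl,zirlo,vuquo] -> 13 lines: vrj eqzlx xaing oktz fzrsu pbl zirlo vuquo vul xex pds dwi vwy
Final line 10: xex

Answer: xex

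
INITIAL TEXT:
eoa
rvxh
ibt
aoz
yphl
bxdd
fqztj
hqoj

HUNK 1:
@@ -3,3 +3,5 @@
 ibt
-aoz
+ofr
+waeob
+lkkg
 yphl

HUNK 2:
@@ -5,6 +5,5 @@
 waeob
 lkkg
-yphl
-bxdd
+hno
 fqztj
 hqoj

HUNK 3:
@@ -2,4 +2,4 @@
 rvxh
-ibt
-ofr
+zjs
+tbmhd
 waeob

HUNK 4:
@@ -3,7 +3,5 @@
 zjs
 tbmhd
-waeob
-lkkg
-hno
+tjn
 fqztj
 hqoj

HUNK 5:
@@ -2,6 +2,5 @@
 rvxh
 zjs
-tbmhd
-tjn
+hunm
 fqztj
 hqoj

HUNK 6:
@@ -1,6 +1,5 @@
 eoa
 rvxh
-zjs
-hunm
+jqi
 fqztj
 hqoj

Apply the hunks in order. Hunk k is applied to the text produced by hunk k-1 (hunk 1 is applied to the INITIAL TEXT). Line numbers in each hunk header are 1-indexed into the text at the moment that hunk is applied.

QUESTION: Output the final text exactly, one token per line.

Answer: eoa
rvxh
jqi
fqztj
hqoj

Derivation:
Hunk 1: at line 3 remove [aoz] add [ofr,waeob,lkkg] -> 10 lines: eoa rvxh ibt ofr waeob lkkg yphl bxdd fqztj hqoj
Hunk 2: at line 5 remove [yphl,bxdd] add [hno] -> 9 lines: eoa rvxh ibt ofr waeob lkkg hno fqztj hqoj
Hunk 3: at line 2 remove [ibt,ofr] add [zjs,tbmhd] -> 9 lines: eoa rvxh zjs tbmhd waeob lkkg hno fqztj hqoj
Hunk 4: at line 3 remove [waeob,lkkg,hno] add [tjn] -> 7 lines: eoa rvxh zjs tbmhd tjn fqztj hqoj
Hunk 5: at line 2 remove [tbmhd,tjn] add [hunm] -> 6 lines: eoa rvxh zjs hunm fqztj hqoj
Hunk 6: at line 1 remove [zjs,hunm] add [jqi] -> 5 lines: eoa rvxh jqi fqztj hqoj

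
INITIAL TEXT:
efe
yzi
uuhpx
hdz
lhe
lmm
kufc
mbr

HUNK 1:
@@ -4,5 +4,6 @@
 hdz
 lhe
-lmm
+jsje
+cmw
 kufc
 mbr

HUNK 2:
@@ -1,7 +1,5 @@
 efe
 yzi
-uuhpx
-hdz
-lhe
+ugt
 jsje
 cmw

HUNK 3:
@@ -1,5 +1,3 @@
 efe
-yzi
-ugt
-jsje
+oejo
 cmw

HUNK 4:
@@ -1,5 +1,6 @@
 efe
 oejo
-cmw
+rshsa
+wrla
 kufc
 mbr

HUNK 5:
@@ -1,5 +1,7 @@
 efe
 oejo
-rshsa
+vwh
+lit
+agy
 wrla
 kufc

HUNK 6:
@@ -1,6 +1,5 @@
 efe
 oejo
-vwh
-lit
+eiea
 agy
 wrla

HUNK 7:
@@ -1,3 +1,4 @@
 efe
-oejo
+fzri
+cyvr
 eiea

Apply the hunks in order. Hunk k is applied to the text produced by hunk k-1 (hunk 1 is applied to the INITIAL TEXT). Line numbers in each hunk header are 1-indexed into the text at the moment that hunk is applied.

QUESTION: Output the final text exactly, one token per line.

Hunk 1: at line 4 remove [lmm] add [jsje,cmw] -> 9 lines: efe yzi uuhpx hdz lhe jsje cmw kufc mbr
Hunk 2: at line 1 remove [uuhpx,hdz,lhe] add [ugt] -> 7 lines: efe yzi ugt jsje cmw kufc mbr
Hunk 3: at line 1 remove [yzi,ugt,jsje] add [oejo] -> 5 lines: efe oejo cmw kufc mbr
Hunk 4: at line 1 remove [cmw] add [rshsa,wrla] -> 6 lines: efe oejo rshsa wrla kufc mbr
Hunk 5: at line 1 remove [rshsa] add [vwh,lit,agy] -> 8 lines: efe oejo vwh lit agy wrla kufc mbr
Hunk 6: at line 1 remove [vwh,lit] add [eiea] -> 7 lines: efe oejo eiea agy wrla kufc mbr
Hunk 7: at line 1 remove [oejo] add [fzri,cyvr] -> 8 lines: efe fzri cyvr eiea agy wrla kufc mbr

Answer: efe
fzri
cyvr
eiea
agy
wrla
kufc
mbr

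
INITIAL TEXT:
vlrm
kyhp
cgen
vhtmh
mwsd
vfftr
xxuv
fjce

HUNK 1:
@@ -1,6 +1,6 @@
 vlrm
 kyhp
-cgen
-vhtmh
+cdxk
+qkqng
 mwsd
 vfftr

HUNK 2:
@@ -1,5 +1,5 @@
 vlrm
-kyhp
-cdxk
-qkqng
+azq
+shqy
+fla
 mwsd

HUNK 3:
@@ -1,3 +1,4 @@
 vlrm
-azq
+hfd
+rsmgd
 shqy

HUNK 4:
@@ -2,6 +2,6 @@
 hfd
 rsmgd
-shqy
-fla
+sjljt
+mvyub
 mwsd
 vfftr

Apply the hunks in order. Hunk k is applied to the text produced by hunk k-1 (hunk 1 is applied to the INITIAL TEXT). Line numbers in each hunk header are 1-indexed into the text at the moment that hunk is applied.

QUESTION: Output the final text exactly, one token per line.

Hunk 1: at line 1 remove [cgen,vhtmh] add [cdxk,qkqng] -> 8 lines: vlrm kyhp cdxk qkqng mwsd vfftr xxuv fjce
Hunk 2: at line 1 remove [kyhp,cdxk,qkqng] add [azq,shqy,fla] -> 8 lines: vlrm azq shqy fla mwsd vfftr xxuv fjce
Hunk 3: at line 1 remove [azq] add [hfd,rsmgd] -> 9 lines: vlrm hfd rsmgd shqy fla mwsd vfftr xxuv fjce
Hunk 4: at line 2 remove [shqy,fla] add [sjljt,mvyub] -> 9 lines: vlrm hfd rsmgd sjljt mvyub mwsd vfftr xxuv fjce

Answer: vlrm
hfd
rsmgd
sjljt
mvyub
mwsd
vfftr
xxuv
fjce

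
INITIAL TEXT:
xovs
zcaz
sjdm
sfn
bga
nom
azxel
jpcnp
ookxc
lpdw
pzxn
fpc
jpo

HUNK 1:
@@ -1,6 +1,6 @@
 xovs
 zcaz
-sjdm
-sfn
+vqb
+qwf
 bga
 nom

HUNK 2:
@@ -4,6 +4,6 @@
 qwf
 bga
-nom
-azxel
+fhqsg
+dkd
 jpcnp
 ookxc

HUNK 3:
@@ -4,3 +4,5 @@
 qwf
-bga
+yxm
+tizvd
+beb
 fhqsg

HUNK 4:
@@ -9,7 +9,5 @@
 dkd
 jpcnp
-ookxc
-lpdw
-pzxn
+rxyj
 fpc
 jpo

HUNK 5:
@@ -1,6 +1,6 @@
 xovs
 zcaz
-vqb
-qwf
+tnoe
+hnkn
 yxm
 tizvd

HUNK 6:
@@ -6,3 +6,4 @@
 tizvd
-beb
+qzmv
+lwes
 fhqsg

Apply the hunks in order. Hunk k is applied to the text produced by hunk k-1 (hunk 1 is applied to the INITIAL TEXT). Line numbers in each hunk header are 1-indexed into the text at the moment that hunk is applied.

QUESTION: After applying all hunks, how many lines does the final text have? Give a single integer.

Hunk 1: at line 1 remove [sjdm,sfn] add [vqb,qwf] -> 13 lines: xovs zcaz vqb qwf bga nom azxel jpcnp ookxc lpdw pzxn fpc jpo
Hunk 2: at line 4 remove [nom,azxel] add [fhqsg,dkd] -> 13 lines: xovs zcaz vqb qwf bga fhqsg dkd jpcnp ookxc lpdw pzxn fpc jpo
Hunk 3: at line 4 remove [bga] add [yxm,tizvd,beb] -> 15 lines: xovs zcaz vqb qwf yxm tizvd beb fhqsg dkd jpcnp ookxc lpdw pzxn fpc jpo
Hunk 4: at line 9 remove [ookxc,lpdw,pzxn] add [rxyj] -> 13 lines: xovs zcaz vqb qwf yxm tizvd beb fhqsg dkd jpcnp rxyj fpc jpo
Hunk 5: at line 1 remove [vqb,qwf] add [tnoe,hnkn] -> 13 lines: xovs zcaz tnoe hnkn yxm tizvd beb fhqsg dkd jpcnp rxyj fpc jpo
Hunk 6: at line 6 remove [beb] add [qzmv,lwes] -> 14 lines: xovs zcaz tnoe hnkn yxm tizvd qzmv lwes fhqsg dkd jpcnp rxyj fpc jpo
Final line count: 14

Answer: 14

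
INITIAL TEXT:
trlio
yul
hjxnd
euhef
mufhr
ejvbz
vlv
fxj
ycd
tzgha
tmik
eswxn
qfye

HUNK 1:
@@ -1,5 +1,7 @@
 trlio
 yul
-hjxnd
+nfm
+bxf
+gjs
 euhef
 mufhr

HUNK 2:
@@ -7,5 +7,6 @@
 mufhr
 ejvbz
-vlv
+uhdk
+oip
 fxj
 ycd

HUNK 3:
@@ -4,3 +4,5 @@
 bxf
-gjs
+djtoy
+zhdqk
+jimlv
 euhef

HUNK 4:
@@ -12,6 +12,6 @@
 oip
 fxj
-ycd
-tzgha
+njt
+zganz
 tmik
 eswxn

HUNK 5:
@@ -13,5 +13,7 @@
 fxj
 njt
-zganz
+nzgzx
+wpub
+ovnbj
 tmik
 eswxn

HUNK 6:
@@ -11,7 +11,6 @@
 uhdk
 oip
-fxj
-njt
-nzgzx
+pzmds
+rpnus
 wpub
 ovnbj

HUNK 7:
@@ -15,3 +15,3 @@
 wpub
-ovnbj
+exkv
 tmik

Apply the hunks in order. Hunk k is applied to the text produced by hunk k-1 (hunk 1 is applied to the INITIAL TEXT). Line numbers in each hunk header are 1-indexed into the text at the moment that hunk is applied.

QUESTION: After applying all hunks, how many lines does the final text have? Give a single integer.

Hunk 1: at line 1 remove [hjxnd] add [nfm,bxf,gjs] -> 15 lines: trlio yul nfm bxf gjs euhef mufhr ejvbz vlv fxj ycd tzgha tmik eswxn qfye
Hunk 2: at line 7 remove [vlv] add [uhdk,oip] -> 16 lines: trlio yul nfm bxf gjs euhef mufhr ejvbz uhdk oip fxj ycd tzgha tmik eswxn qfye
Hunk 3: at line 4 remove [gjs] add [djtoy,zhdqk,jimlv] -> 18 lines: trlio yul nfm bxf djtoy zhdqk jimlv euhef mufhr ejvbz uhdk oip fxj ycd tzgha tmik eswxn qfye
Hunk 4: at line 12 remove [ycd,tzgha] add [njt,zganz] -> 18 lines: trlio yul nfm bxf djtoy zhdqk jimlv euhef mufhr ejvbz uhdk oip fxj njt zganz tmik eswxn qfye
Hunk 5: at line 13 remove [zganz] add [nzgzx,wpub,ovnbj] -> 20 lines: trlio yul nfm bxf djtoy zhdqk jimlv euhef mufhr ejvbz uhdk oip fxj njt nzgzx wpub ovnbj tmik eswxn qfye
Hunk 6: at line 11 remove [fxj,njt,nzgzx] add [pzmds,rpnus] -> 19 lines: trlio yul nfm bxf djtoy zhdqk jimlv euhef mufhr ejvbz uhdk oip pzmds rpnus wpub ovnbj tmik eswxn qfye
Hunk 7: at line 15 remove [ovnbj] add [exkv] -> 19 lines: trlio yul nfm bxf djtoy zhdqk jimlv euhef mufhr ejvbz uhdk oip pzmds rpnus wpub exkv tmik eswxn qfye
Final line count: 19

Answer: 19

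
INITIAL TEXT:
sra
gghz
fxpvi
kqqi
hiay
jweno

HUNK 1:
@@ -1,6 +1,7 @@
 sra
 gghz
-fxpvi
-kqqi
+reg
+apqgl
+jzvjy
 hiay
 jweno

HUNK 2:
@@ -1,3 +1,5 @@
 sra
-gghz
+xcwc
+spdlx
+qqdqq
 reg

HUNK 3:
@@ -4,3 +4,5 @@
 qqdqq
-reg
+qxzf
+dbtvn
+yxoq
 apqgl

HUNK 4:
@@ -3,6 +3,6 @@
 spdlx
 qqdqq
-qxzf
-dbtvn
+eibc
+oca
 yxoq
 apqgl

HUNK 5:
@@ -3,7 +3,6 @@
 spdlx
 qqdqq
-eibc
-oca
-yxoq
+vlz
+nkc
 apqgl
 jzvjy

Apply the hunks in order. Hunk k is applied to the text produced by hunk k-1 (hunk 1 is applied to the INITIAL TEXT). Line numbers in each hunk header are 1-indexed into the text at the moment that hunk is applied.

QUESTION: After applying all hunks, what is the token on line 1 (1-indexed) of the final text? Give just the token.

Answer: sra

Derivation:
Hunk 1: at line 1 remove [fxpvi,kqqi] add [reg,apqgl,jzvjy] -> 7 lines: sra gghz reg apqgl jzvjy hiay jweno
Hunk 2: at line 1 remove [gghz] add [xcwc,spdlx,qqdqq] -> 9 lines: sra xcwc spdlx qqdqq reg apqgl jzvjy hiay jweno
Hunk 3: at line 4 remove [reg] add [qxzf,dbtvn,yxoq] -> 11 lines: sra xcwc spdlx qqdqq qxzf dbtvn yxoq apqgl jzvjy hiay jweno
Hunk 4: at line 3 remove [qxzf,dbtvn] add [eibc,oca] -> 11 lines: sra xcwc spdlx qqdqq eibc oca yxoq apqgl jzvjy hiay jweno
Hunk 5: at line 3 remove [eibc,oca,yxoq] add [vlz,nkc] -> 10 lines: sra xcwc spdlx qqdqq vlz nkc apqgl jzvjy hiay jweno
Final line 1: sra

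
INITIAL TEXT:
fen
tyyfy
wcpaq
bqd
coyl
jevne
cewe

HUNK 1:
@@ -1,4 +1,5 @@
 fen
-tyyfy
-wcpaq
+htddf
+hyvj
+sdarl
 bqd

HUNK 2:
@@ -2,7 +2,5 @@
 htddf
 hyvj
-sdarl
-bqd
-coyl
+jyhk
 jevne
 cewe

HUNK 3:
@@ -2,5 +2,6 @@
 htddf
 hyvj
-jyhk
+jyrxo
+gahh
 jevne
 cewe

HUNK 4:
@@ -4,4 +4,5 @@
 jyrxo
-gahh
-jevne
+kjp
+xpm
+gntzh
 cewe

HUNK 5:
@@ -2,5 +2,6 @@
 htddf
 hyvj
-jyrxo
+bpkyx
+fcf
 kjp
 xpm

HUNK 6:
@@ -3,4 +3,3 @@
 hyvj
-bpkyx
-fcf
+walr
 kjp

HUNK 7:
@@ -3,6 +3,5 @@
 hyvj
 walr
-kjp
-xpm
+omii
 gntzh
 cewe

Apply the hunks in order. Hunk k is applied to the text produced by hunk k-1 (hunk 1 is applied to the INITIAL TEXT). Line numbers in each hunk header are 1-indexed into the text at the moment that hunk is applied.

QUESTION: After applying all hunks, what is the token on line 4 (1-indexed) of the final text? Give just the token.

Hunk 1: at line 1 remove [tyyfy,wcpaq] add [htddf,hyvj,sdarl] -> 8 lines: fen htddf hyvj sdarl bqd coyl jevne cewe
Hunk 2: at line 2 remove [sdarl,bqd,coyl] add [jyhk] -> 6 lines: fen htddf hyvj jyhk jevne cewe
Hunk 3: at line 2 remove [jyhk] add [jyrxo,gahh] -> 7 lines: fen htddf hyvj jyrxo gahh jevne cewe
Hunk 4: at line 4 remove [gahh,jevne] add [kjp,xpm,gntzh] -> 8 lines: fen htddf hyvj jyrxo kjp xpm gntzh cewe
Hunk 5: at line 2 remove [jyrxo] add [bpkyx,fcf] -> 9 lines: fen htddf hyvj bpkyx fcf kjp xpm gntzh cewe
Hunk 6: at line 3 remove [bpkyx,fcf] add [walr] -> 8 lines: fen htddf hyvj walr kjp xpm gntzh cewe
Hunk 7: at line 3 remove [kjp,xpm] add [omii] -> 7 lines: fen htddf hyvj walr omii gntzh cewe
Final line 4: walr

Answer: walr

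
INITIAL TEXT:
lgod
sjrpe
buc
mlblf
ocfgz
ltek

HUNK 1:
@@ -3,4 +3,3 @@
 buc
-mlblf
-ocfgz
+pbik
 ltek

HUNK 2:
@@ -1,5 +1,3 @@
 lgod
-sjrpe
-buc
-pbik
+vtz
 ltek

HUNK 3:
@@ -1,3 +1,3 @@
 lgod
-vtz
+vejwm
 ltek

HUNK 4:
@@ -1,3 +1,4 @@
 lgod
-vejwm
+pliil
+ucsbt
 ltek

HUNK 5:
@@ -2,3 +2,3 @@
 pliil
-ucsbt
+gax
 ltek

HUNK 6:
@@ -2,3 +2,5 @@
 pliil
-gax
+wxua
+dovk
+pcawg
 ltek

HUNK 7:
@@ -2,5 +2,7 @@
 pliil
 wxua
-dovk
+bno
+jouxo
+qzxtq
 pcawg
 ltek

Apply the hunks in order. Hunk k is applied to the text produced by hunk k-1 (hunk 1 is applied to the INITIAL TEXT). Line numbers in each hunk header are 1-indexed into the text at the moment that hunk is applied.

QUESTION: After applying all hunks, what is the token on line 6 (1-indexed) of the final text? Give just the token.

Hunk 1: at line 3 remove [mlblf,ocfgz] add [pbik] -> 5 lines: lgod sjrpe buc pbik ltek
Hunk 2: at line 1 remove [sjrpe,buc,pbik] add [vtz] -> 3 lines: lgod vtz ltek
Hunk 3: at line 1 remove [vtz] add [vejwm] -> 3 lines: lgod vejwm ltek
Hunk 4: at line 1 remove [vejwm] add [pliil,ucsbt] -> 4 lines: lgod pliil ucsbt ltek
Hunk 5: at line 2 remove [ucsbt] add [gax] -> 4 lines: lgod pliil gax ltek
Hunk 6: at line 2 remove [gax] add [wxua,dovk,pcawg] -> 6 lines: lgod pliil wxua dovk pcawg ltek
Hunk 7: at line 2 remove [dovk] add [bno,jouxo,qzxtq] -> 8 lines: lgod pliil wxua bno jouxo qzxtq pcawg ltek
Final line 6: qzxtq

Answer: qzxtq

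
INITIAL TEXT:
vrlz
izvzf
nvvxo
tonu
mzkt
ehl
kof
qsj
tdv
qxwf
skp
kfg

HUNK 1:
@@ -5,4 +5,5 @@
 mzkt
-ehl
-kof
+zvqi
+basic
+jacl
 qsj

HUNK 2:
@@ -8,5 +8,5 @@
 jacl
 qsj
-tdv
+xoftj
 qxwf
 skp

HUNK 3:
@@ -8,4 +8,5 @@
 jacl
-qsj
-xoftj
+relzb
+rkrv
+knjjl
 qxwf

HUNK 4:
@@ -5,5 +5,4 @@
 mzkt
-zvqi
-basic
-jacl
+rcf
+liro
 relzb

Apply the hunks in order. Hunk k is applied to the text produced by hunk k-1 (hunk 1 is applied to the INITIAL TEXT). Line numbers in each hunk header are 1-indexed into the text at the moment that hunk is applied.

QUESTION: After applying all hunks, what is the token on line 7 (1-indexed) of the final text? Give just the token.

Hunk 1: at line 5 remove [ehl,kof] add [zvqi,basic,jacl] -> 13 lines: vrlz izvzf nvvxo tonu mzkt zvqi basic jacl qsj tdv qxwf skp kfg
Hunk 2: at line 8 remove [tdv] add [xoftj] -> 13 lines: vrlz izvzf nvvxo tonu mzkt zvqi basic jacl qsj xoftj qxwf skp kfg
Hunk 3: at line 8 remove [qsj,xoftj] add [relzb,rkrv,knjjl] -> 14 lines: vrlz izvzf nvvxo tonu mzkt zvqi basic jacl relzb rkrv knjjl qxwf skp kfg
Hunk 4: at line 5 remove [zvqi,basic,jacl] add [rcf,liro] -> 13 lines: vrlz izvzf nvvxo tonu mzkt rcf liro relzb rkrv knjjl qxwf skp kfg
Final line 7: liro

Answer: liro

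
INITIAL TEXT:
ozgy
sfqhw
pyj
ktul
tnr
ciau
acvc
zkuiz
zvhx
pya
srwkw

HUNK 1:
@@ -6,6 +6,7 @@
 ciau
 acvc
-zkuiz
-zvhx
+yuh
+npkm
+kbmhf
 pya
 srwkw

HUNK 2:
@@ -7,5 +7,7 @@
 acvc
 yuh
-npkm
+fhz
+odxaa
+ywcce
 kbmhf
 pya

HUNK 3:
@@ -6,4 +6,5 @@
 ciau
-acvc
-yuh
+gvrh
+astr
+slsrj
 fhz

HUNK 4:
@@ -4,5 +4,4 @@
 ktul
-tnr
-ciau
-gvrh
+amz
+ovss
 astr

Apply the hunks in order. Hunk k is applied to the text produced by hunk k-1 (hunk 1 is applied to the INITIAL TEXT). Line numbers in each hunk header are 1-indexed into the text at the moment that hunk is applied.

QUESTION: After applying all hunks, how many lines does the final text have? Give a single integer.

Answer: 14

Derivation:
Hunk 1: at line 6 remove [zkuiz,zvhx] add [yuh,npkm,kbmhf] -> 12 lines: ozgy sfqhw pyj ktul tnr ciau acvc yuh npkm kbmhf pya srwkw
Hunk 2: at line 7 remove [npkm] add [fhz,odxaa,ywcce] -> 14 lines: ozgy sfqhw pyj ktul tnr ciau acvc yuh fhz odxaa ywcce kbmhf pya srwkw
Hunk 3: at line 6 remove [acvc,yuh] add [gvrh,astr,slsrj] -> 15 lines: ozgy sfqhw pyj ktul tnr ciau gvrh astr slsrj fhz odxaa ywcce kbmhf pya srwkw
Hunk 4: at line 4 remove [tnr,ciau,gvrh] add [amz,ovss] -> 14 lines: ozgy sfqhw pyj ktul amz ovss astr slsrj fhz odxaa ywcce kbmhf pya srwkw
Final line count: 14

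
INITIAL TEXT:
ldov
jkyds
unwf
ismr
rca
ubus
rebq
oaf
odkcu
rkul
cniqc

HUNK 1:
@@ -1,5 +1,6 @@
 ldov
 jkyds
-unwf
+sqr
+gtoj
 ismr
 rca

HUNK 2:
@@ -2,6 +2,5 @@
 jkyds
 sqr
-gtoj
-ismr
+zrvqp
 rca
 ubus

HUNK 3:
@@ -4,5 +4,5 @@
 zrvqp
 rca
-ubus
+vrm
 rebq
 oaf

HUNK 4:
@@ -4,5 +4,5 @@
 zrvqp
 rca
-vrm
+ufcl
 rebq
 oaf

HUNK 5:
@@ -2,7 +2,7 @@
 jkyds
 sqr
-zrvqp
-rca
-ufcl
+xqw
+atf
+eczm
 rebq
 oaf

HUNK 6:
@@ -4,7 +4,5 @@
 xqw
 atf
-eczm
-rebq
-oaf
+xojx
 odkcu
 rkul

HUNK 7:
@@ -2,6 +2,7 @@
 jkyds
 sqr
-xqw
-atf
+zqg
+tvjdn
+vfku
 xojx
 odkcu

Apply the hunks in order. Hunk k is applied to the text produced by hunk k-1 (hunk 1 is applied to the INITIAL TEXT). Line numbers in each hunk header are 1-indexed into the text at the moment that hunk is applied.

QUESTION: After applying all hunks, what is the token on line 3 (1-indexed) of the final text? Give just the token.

Hunk 1: at line 1 remove [unwf] add [sqr,gtoj] -> 12 lines: ldov jkyds sqr gtoj ismr rca ubus rebq oaf odkcu rkul cniqc
Hunk 2: at line 2 remove [gtoj,ismr] add [zrvqp] -> 11 lines: ldov jkyds sqr zrvqp rca ubus rebq oaf odkcu rkul cniqc
Hunk 3: at line 4 remove [ubus] add [vrm] -> 11 lines: ldov jkyds sqr zrvqp rca vrm rebq oaf odkcu rkul cniqc
Hunk 4: at line 4 remove [vrm] add [ufcl] -> 11 lines: ldov jkyds sqr zrvqp rca ufcl rebq oaf odkcu rkul cniqc
Hunk 5: at line 2 remove [zrvqp,rca,ufcl] add [xqw,atf,eczm] -> 11 lines: ldov jkyds sqr xqw atf eczm rebq oaf odkcu rkul cniqc
Hunk 6: at line 4 remove [eczm,rebq,oaf] add [xojx] -> 9 lines: ldov jkyds sqr xqw atf xojx odkcu rkul cniqc
Hunk 7: at line 2 remove [xqw,atf] add [zqg,tvjdn,vfku] -> 10 lines: ldov jkyds sqr zqg tvjdn vfku xojx odkcu rkul cniqc
Final line 3: sqr

Answer: sqr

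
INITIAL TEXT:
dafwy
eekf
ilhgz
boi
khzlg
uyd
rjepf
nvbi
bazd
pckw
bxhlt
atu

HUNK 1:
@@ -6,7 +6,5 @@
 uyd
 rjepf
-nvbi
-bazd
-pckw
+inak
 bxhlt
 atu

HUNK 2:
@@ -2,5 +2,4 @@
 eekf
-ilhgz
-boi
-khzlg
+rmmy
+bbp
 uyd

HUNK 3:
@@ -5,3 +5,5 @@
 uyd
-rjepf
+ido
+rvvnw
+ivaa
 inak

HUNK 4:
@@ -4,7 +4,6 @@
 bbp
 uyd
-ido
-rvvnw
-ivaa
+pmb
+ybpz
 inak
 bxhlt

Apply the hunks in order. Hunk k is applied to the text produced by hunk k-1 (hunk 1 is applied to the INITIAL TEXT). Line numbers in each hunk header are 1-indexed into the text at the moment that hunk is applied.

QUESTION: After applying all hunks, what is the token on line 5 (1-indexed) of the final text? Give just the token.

Hunk 1: at line 6 remove [nvbi,bazd,pckw] add [inak] -> 10 lines: dafwy eekf ilhgz boi khzlg uyd rjepf inak bxhlt atu
Hunk 2: at line 2 remove [ilhgz,boi,khzlg] add [rmmy,bbp] -> 9 lines: dafwy eekf rmmy bbp uyd rjepf inak bxhlt atu
Hunk 3: at line 5 remove [rjepf] add [ido,rvvnw,ivaa] -> 11 lines: dafwy eekf rmmy bbp uyd ido rvvnw ivaa inak bxhlt atu
Hunk 4: at line 4 remove [ido,rvvnw,ivaa] add [pmb,ybpz] -> 10 lines: dafwy eekf rmmy bbp uyd pmb ybpz inak bxhlt atu
Final line 5: uyd

Answer: uyd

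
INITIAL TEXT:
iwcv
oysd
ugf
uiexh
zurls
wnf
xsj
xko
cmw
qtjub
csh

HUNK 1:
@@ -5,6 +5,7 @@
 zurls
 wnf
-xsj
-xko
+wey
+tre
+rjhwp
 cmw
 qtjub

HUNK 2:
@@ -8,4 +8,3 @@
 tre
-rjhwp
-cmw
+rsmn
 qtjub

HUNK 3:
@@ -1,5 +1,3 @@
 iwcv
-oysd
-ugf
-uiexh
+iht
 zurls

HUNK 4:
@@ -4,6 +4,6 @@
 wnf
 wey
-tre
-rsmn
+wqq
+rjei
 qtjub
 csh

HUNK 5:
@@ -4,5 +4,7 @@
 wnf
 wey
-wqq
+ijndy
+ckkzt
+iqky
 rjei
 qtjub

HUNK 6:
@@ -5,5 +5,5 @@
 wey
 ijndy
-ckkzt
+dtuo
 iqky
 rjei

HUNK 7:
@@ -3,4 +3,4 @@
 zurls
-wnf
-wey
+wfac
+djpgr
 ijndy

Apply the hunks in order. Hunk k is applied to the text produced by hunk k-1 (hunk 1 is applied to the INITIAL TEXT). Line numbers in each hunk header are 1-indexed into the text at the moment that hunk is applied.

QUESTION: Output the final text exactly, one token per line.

Hunk 1: at line 5 remove [xsj,xko] add [wey,tre,rjhwp] -> 12 lines: iwcv oysd ugf uiexh zurls wnf wey tre rjhwp cmw qtjub csh
Hunk 2: at line 8 remove [rjhwp,cmw] add [rsmn] -> 11 lines: iwcv oysd ugf uiexh zurls wnf wey tre rsmn qtjub csh
Hunk 3: at line 1 remove [oysd,ugf,uiexh] add [iht] -> 9 lines: iwcv iht zurls wnf wey tre rsmn qtjub csh
Hunk 4: at line 4 remove [tre,rsmn] add [wqq,rjei] -> 9 lines: iwcv iht zurls wnf wey wqq rjei qtjub csh
Hunk 5: at line 4 remove [wqq] add [ijndy,ckkzt,iqky] -> 11 lines: iwcv iht zurls wnf wey ijndy ckkzt iqky rjei qtjub csh
Hunk 6: at line 5 remove [ckkzt] add [dtuo] -> 11 lines: iwcv iht zurls wnf wey ijndy dtuo iqky rjei qtjub csh
Hunk 7: at line 3 remove [wnf,wey] add [wfac,djpgr] -> 11 lines: iwcv iht zurls wfac djpgr ijndy dtuo iqky rjei qtjub csh

Answer: iwcv
iht
zurls
wfac
djpgr
ijndy
dtuo
iqky
rjei
qtjub
csh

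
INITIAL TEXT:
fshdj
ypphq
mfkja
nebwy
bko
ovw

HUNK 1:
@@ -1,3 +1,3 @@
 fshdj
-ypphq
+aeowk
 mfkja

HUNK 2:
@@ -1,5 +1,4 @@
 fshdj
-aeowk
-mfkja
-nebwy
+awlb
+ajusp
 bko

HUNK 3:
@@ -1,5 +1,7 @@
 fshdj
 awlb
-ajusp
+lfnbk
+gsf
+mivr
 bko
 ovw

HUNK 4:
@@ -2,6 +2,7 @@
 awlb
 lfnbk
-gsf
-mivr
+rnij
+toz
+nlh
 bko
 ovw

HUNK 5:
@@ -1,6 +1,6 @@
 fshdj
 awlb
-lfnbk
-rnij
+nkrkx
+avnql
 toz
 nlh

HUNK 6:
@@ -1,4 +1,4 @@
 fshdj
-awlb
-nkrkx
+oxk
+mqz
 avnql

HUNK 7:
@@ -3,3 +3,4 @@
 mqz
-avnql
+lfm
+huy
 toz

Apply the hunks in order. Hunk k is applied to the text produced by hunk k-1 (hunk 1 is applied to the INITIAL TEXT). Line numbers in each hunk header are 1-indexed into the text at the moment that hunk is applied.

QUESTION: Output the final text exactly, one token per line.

Answer: fshdj
oxk
mqz
lfm
huy
toz
nlh
bko
ovw

Derivation:
Hunk 1: at line 1 remove [ypphq] add [aeowk] -> 6 lines: fshdj aeowk mfkja nebwy bko ovw
Hunk 2: at line 1 remove [aeowk,mfkja,nebwy] add [awlb,ajusp] -> 5 lines: fshdj awlb ajusp bko ovw
Hunk 3: at line 1 remove [ajusp] add [lfnbk,gsf,mivr] -> 7 lines: fshdj awlb lfnbk gsf mivr bko ovw
Hunk 4: at line 2 remove [gsf,mivr] add [rnij,toz,nlh] -> 8 lines: fshdj awlb lfnbk rnij toz nlh bko ovw
Hunk 5: at line 1 remove [lfnbk,rnij] add [nkrkx,avnql] -> 8 lines: fshdj awlb nkrkx avnql toz nlh bko ovw
Hunk 6: at line 1 remove [awlb,nkrkx] add [oxk,mqz] -> 8 lines: fshdj oxk mqz avnql toz nlh bko ovw
Hunk 7: at line 3 remove [avnql] add [lfm,huy] -> 9 lines: fshdj oxk mqz lfm huy toz nlh bko ovw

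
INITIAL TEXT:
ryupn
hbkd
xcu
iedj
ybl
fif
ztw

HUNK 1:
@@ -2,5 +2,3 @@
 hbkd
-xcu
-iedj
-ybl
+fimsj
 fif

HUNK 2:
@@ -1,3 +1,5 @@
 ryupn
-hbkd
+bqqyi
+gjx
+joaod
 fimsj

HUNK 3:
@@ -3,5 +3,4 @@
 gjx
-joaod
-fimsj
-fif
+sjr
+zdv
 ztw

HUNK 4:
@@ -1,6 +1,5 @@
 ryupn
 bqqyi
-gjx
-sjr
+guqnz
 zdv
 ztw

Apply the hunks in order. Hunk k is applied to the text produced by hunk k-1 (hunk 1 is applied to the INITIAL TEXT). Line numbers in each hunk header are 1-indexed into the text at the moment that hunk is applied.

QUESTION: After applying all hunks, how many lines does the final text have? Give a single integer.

Answer: 5

Derivation:
Hunk 1: at line 2 remove [xcu,iedj,ybl] add [fimsj] -> 5 lines: ryupn hbkd fimsj fif ztw
Hunk 2: at line 1 remove [hbkd] add [bqqyi,gjx,joaod] -> 7 lines: ryupn bqqyi gjx joaod fimsj fif ztw
Hunk 3: at line 3 remove [joaod,fimsj,fif] add [sjr,zdv] -> 6 lines: ryupn bqqyi gjx sjr zdv ztw
Hunk 4: at line 1 remove [gjx,sjr] add [guqnz] -> 5 lines: ryupn bqqyi guqnz zdv ztw
Final line count: 5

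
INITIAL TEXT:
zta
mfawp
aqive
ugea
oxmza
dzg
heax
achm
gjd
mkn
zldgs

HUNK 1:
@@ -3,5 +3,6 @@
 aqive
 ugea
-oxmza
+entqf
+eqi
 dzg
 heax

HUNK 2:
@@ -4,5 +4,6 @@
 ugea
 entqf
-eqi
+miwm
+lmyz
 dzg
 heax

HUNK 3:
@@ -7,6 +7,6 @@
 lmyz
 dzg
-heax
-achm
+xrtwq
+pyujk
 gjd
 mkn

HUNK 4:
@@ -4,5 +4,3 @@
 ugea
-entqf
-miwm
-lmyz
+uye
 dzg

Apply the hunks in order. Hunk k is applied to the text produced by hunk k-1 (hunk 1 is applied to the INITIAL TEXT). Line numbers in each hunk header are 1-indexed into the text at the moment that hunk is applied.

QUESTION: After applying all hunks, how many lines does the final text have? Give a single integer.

Answer: 11

Derivation:
Hunk 1: at line 3 remove [oxmza] add [entqf,eqi] -> 12 lines: zta mfawp aqive ugea entqf eqi dzg heax achm gjd mkn zldgs
Hunk 2: at line 4 remove [eqi] add [miwm,lmyz] -> 13 lines: zta mfawp aqive ugea entqf miwm lmyz dzg heax achm gjd mkn zldgs
Hunk 3: at line 7 remove [heax,achm] add [xrtwq,pyujk] -> 13 lines: zta mfawp aqive ugea entqf miwm lmyz dzg xrtwq pyujk gjd mkn zldgs
Hunk 4: at line 4 remove [entqf,miwm,lmyz] add [uye] -> 11 lines: zta mfawp aqive ugea uye dzg xrtwq pyujk gjd mkn zldgs
Final line count: 11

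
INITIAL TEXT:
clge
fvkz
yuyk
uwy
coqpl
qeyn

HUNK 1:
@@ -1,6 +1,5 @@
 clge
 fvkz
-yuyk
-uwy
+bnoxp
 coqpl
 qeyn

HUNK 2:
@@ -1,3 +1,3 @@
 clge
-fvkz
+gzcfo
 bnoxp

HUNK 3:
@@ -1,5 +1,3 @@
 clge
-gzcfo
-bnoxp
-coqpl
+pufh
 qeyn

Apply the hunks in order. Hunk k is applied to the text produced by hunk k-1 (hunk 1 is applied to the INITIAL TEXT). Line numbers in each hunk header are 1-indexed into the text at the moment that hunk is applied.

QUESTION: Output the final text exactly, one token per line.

Hunk 1: at line 1 remove [yuyk,uwy] add [bnoxp] -> 5 lines: clge fvkz bnoxp coqpl qeyn
Hunk 2: at line 1 remove [fvkz] add [gzcfo] -> 5 lines: clge gzcfo bnoxp coqpl qeyn
Hunk 3: at line 1 remove [gzcfo,bnoxp,coqpl] add [pufh] -> 3 lines: clge pufh qeyn

Answer: clge
pufh
qeyn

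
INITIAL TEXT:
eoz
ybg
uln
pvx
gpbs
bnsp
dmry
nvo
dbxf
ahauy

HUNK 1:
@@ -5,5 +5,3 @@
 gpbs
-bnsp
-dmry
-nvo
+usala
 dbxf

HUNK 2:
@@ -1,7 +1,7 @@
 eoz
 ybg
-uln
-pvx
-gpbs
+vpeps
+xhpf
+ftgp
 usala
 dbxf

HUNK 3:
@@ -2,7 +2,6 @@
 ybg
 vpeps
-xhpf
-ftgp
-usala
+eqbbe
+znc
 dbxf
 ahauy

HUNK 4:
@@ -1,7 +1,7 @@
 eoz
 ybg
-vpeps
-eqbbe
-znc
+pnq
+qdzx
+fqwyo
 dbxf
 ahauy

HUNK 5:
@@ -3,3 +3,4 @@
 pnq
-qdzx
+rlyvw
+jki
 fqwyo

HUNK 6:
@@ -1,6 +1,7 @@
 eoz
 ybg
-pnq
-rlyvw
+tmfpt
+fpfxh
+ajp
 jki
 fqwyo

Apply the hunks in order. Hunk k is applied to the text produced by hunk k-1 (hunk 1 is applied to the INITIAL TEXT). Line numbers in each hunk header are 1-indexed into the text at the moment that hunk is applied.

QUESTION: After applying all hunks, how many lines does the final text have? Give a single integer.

Answer: 9

Derivation:
Hunk 1: at line 5 remove [bnsp,dmry,nvo] add [usala] -> 8 lines: eoz ybg uln pvx gpbs usala dbxf ahauy
Hunk 2: at line 1 remove [uln,pvx,gpbs] add [vpeps,xhpf,ftgp] -> 8 lines: eoz ybg vpeps xhpf ftgp usala dbxf ahauy
Hunk 3: at line 2 remove [xhpf,ftgp,usala] add [eqbbe,znc] -> 7 lines: eoz ybg vpeps eqbbe znc dbxf ahauy
Hunk 4: at line 1 remove [vpeps,eqbbe,znc] add [pnq,qdzx,fqwyo] -> 7 lines: eoz ybg pnq qdzx fqwyo dbxf ahauy
Hunk 5: at line 3 remove [qdzx] add [rlyvw,jki] -> 8 lines: eoz ybg pnq rlyvw jki fqwyo dbxf ahauy
Hunk 6: at line 1 remove [pnq,rlyvw] add [tmfpt,fpfxh,ajp] -> 9 lines: eoz ybg tmfpt fpfxh ajp jki fqwyo dbxf ahauy
Final line count: 9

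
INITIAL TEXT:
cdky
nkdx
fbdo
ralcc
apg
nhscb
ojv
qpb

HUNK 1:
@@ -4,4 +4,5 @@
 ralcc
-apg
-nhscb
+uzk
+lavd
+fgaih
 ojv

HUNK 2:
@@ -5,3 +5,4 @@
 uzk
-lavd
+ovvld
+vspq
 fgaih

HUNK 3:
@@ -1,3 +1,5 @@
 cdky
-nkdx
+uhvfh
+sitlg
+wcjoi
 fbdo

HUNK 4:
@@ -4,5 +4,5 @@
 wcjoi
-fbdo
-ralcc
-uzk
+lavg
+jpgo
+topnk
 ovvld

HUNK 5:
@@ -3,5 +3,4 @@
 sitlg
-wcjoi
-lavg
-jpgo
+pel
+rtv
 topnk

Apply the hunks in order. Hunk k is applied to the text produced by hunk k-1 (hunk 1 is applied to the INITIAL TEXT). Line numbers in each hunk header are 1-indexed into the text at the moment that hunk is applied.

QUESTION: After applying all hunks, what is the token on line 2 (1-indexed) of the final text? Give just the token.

Answer: uhvfh

Derivation:
Hunk 1: at line 4 remove [apg,nhscb] add [uzk,lavd,fgaih] -> 9 lines: cdky nkdx fbdo ralcc uzk lavd fgaih ojv qpb
Hunk 2: at line 5 remove [lavd] add [ovvld,vspq] -> 10 lines: cdky nkdx fbdo ralcc uzk ovvld vspq fgaih ojv qpb
Hunk 3: at line 1 remove [nkdx] add [uhvfh,sitlg,wcjoi] -> 12 lines: cdky uhvfh sitlg wcjoi fbdo ralcc uzk ovvld vspq fgaih ojv qpb
Hunk 4: at line 4 remove [fbdo,ralcc,uzk] add [lavg,jpgo,topnk] -> 12 lines: cdky uhvfh sitlg wcjoi lavg jpgo topnk ovvld vspq fgaih ojv qpb
Hunk 5: at line 3 remove [wcjoi,lavg,jpgo] add [pel,rtv] -> 11 lines: cdky uhvfh sitlg pel rtv topnk ovvld vspq fgaih ojv qpb
Final line 2: uhvfh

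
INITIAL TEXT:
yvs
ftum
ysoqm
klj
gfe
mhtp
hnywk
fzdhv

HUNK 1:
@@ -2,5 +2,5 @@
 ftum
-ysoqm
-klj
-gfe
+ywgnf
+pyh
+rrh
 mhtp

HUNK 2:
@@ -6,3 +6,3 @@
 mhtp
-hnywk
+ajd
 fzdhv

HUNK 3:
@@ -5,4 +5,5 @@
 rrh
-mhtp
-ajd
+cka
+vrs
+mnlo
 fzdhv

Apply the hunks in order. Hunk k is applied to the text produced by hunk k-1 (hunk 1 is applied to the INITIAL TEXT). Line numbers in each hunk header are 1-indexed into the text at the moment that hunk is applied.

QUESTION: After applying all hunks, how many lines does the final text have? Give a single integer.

Answer: 9

Derivation:
Hunk 1: at line 2 remove [ysoqm,klj,gfe] add [ywgnf,pyh,rrh] -> 8 lines: yvs ftum ywgnf pyh rrh mhtp hnywk fzdhv
Hunk 2: at line 6 remove [hnywk] add [ajd] -> 8 lines: yvs ftum ywgnf pyh rrh mhtp ajd fzdhv
Hunk 3: at line 5 remove [mhtp,ajd] add [cka,vrs,mnlo] -> 9 lines: yvs ftum ywgnf pyh rrh cka vrs mnlo fzdhv
Final line count: 9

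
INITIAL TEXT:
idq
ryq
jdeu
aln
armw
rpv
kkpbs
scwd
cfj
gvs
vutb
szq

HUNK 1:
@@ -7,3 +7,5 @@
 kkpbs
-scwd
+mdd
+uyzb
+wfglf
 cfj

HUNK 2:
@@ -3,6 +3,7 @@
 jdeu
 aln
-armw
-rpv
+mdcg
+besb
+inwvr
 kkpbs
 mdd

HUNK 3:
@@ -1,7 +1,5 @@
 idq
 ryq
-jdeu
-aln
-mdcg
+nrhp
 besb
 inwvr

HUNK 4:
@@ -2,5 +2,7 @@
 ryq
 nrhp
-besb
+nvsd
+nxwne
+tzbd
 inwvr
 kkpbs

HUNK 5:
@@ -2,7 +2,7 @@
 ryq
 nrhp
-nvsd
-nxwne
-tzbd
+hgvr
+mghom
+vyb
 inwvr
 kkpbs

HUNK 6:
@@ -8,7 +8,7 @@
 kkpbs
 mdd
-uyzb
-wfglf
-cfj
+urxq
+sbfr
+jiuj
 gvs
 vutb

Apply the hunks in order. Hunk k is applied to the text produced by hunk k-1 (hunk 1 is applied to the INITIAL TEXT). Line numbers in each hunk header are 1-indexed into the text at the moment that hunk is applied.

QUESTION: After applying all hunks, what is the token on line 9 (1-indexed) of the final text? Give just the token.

Hunk 1: at line 7 remove [scwd] add [mdd,uyzb,wfglf] -> 14 lines: idq ryq jdeu aln armw rpv kkpbs mdd uyzb wfglf cfj gvs vutb szq
Hunk 2: at line 3 remove [armw,rpv] add [mdcg,besb,inwvr] -> 15 lines: idq ryq jdeu aln mdcg besb inwvr kkpbs mdd uyzb wfglf cfj gvs vutb szq
Hunk 3: at line 1 remove [jdeu,aln,mdcg] add [nrhp] -> 13 lines: idq ryq nrhp besb inwvr kkpbs mdd uyzb wfglf cfj gvs vutb szq
Hunk 4: at line 2 remove [besb] add [nvsd,nxwne,tzbd] -> 15 lines: idq ryq nrhp nvsd nxwne tzbd inwvr kkpbs mdd uyzb wfglf cfj gvs vutb szq
Hunk 5: at line 2 remove [nvsd,nxwne,tzbd] add [hgvr,mghom,vyb] -> 15 lines: idq ryq nrhp hgvr mghom vyb inwvr kkpbs mdd uyzb wfglf cfj gvs vutb szq
Hunk 6: at line 8 remove [uyzb,wfglf,cfj] add [urxq,sbfr,jiuj] -> 15 lines: idq ryq nrhp hgvr mghom vyb inwvr kkpbs mdd urxq sbfr jiuj gvs vutb szq
Final line 9: mdd

Answer: mdd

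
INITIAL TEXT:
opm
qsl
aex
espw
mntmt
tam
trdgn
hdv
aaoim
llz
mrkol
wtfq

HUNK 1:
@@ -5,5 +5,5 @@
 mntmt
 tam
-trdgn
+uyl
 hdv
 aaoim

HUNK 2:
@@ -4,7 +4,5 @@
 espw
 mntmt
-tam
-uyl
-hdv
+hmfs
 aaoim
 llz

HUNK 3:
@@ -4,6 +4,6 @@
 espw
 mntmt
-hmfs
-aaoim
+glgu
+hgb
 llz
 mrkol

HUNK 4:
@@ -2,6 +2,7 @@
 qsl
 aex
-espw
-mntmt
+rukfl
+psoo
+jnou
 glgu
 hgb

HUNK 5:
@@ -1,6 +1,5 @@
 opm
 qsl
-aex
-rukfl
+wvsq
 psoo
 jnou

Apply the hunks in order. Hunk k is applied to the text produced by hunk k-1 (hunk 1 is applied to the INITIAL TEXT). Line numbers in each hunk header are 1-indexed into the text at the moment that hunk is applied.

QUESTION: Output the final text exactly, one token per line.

Hunk 1: at line 5 remove [trdgn] add [uyl] -> 12 lines: opm qsl aex espw mntmt tam uyl hdv aaoim llz mrkol wtfq
Hunk 2: at line 4 remove [tam,uyl,hdv] add [hmfs] -> 10 lines: opm qsl aex espw mntmt hmfs aaoim llz mrkol wtfq
Hunk 3: at line 4 remove [hmfs,aaoim] add [glgu,hgb] -> 10 lines: opm qsl aex espw mntmt glgu hgb llz mrkol wtfq
Hunk 4: at line 2 remove [espw,mntmt] add [rukfl,psoo,jnou] -> 11 lines: opm qsl aex rukfl psoo jnou glgu hgb llz mrkol wtfq
Hunk 5: at line 1 remove [aex,rukfl] add [wvsq] -> 10 lines: opm qsl wvsq psoo jnou glgu hgb llz mrkol wtfq

Answer: opm
qsl
wvsq
psoo
jnou
glgu
hgb
llz
mrkol
wtfq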